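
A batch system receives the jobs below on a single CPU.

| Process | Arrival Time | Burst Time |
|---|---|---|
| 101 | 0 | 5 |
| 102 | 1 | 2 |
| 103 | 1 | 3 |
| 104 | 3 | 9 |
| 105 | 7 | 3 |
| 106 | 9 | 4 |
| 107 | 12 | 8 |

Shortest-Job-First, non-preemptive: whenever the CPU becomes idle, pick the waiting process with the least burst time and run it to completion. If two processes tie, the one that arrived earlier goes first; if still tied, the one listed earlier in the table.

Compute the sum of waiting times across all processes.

Schedule: | 101 0-5 | 102 5-7 | 103 7-10 | 105 10-13 | 106 13-17 | 107 17-25 | 104 25-34 |
Completion: 101=5  102=7  103=10  104=34  105=13  106=17  107=25
Waiting = turnaround − burst: 101=0, 102=4, 103=6, 104=22, 105=3, 106=4, 107=5
Total waiting = 0 + 4 + 6 + 22 + 3 + 4 + 5 = 44

44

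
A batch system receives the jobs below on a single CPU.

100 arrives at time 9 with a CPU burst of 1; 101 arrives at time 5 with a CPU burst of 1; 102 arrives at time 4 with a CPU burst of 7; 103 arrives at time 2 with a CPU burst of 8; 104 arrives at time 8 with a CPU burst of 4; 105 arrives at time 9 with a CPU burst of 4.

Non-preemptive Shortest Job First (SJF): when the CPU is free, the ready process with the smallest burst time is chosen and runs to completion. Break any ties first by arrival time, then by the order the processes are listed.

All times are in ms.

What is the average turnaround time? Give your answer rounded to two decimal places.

Schedule: | idle 0-2 | 103 2-10 | 101 10-11 | 100 11-12 | 104 12-16 | 105 16-20 | 102 20-27 |
Completion: 100=12  101=11  102=27  103=10  104=16  105=20
Turnaround (C−A): 100=3  101=6  102=23  103=8  104=8  105=11
Turnaround times: 100=3, 101=6, 102=23, 103=8, 104=8, 105=11
Average turnaround = (3+6+23+8+8+11) / 6 = 59/6 = 9.83

9.83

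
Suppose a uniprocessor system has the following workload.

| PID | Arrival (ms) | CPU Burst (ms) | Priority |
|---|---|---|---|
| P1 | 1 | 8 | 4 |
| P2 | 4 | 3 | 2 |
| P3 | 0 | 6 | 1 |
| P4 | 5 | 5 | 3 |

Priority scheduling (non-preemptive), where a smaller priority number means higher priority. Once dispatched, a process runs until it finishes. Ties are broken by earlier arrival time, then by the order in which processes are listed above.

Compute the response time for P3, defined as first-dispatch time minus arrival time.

0

Schedule: | P3 0-6 | P2 6-9 | P4 9-14 | P1 14-22 |
Completion: P1=22  P2=9  P3=6  P4=14
Turnaround (C−A): P1=21  P2=5  P3=6  P4=9
Response(P3) = first start − arrival = 0 − 0 = 0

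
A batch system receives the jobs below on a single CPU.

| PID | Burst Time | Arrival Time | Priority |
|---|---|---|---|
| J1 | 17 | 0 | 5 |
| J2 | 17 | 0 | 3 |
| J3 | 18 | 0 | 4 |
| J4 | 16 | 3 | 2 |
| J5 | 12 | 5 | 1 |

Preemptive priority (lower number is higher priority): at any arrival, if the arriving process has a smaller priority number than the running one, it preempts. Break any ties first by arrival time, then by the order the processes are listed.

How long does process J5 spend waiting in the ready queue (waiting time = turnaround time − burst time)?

Gantt: | J2 0-3 | J4 3-5 | J5 5-17 | J4 17-31 | J2 31-45 | J3 45-63 | J1 63-80 |
Completion: J1=80  J2=45  J3=63  J4=31  J5=17
Waiting(J5) = turnaround − burst = 12 − 12 = 0

0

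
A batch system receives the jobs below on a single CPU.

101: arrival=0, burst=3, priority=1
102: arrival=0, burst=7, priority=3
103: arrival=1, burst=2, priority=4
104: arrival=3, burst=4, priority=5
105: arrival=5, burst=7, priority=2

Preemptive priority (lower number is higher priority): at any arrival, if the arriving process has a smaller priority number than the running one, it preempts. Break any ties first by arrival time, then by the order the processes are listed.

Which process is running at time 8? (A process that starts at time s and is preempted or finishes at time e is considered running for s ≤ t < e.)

Timeline: | 101 0-3 | 102 3-5 | 105 5-12 | 102 12-17 | 103 17-19 | 104 19-23 |
Completion: 101=3  102=17  103=19  104=23  105=12
Turnaround (C−A): 101=3  102=17  103=18  104=20  105=7

105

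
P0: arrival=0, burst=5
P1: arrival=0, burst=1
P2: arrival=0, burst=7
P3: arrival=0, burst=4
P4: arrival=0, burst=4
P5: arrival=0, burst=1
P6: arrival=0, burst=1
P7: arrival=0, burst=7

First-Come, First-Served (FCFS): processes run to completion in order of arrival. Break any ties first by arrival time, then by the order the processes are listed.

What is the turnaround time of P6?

23

Gantt: | P0 0-5 | P1 5-6 | P2 6-13 | P3 13-17 | P4 17-21 | P5 21-22 | P6 22-23 | P7 23-30 |
Completion: P0=5  P1=6  P2=13  P3=17  P4=21  P5=22  P6=23  P7=30
Turnaround(P6) = completion − arrival = 23 − 0 = 23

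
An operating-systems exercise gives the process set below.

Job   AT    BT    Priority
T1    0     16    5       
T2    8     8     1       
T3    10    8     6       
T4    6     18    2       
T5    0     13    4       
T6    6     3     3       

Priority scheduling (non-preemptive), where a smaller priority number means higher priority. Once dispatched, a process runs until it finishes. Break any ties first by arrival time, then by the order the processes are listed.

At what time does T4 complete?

Gantt: | T5 0-13 | T2 13-21 | T4 21-39 | T6 39-42 | T1 42-58 | T3 58-66 |
Completion: T1=58  T2=21  T3=66  T4=39  T5=13  T6=42
Turnaround (C−A): T1=58  T2=13  T3=56  T4=33  T5=13  T6=36

39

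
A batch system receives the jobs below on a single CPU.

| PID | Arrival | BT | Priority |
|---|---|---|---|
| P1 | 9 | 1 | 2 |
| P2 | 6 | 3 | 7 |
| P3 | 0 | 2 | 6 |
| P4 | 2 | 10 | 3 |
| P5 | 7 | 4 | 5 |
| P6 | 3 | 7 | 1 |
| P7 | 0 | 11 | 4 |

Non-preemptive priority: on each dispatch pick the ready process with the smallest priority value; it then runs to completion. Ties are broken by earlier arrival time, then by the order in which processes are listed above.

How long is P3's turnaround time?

Gantt: | P7 0-11 | P6 11-18 | P1 18-19 | P4 19-29 | P5 29-33 | P3 33-35 | P2 35-38 |
Completion: P1=19  P2=38  P3=35  P4=29  P5=33  P6=18  P7=11
Turnaround(P3) = completion − arrival = 35 − 0 = 35

35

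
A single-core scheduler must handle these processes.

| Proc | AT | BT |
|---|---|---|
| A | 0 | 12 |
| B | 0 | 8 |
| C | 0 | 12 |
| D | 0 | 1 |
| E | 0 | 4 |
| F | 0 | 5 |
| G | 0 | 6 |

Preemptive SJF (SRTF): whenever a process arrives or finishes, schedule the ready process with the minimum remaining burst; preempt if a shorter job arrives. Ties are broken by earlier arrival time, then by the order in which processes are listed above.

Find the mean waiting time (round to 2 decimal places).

Gantt: | D 0-1 | E 1-5 | F 5-10 | G 10-16 | B 16-24 | A 24-36 | C 36-48 |
Completion: A=36  B=24  C=48  D=1  E=5  F=10  G=16
Waiting times: A=24, B=16, C=36, D=0, E=1, F=5, G=10
Average waiting = (24+16+36+0+1+5+10) / 7 = 92/7 = 13.14

13.14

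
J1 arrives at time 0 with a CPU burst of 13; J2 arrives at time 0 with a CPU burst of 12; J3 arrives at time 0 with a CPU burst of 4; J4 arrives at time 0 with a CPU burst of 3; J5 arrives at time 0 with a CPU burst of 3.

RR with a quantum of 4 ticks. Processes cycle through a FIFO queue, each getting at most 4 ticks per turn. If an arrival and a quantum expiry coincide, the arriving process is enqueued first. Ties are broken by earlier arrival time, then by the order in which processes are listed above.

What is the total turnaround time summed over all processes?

Gantt: | J1 0-4 | J2 4-8 | J3 8-12 | J4 12-15 | J5 15-18 | J1 18-22 | J2 22-26 | J1 26-30 | J2 30-34 | J1 34-35 |
Completion: J1=35  J2=34  J3=12  J4=15  J5=18
Turnaround = completion − arrival: J1=35, J2=34, J3=12, J4=15, J5=18
Total turnaround = 35 + 34 + 12 + 15 + 18 = 114

114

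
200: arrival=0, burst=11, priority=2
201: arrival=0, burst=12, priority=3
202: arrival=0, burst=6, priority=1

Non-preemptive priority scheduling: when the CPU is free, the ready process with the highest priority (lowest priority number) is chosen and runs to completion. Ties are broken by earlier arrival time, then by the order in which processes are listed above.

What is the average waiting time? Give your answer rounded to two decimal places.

Schedule: | 202 0-6 | 200 6-17 | 201 17-29 |
Completion: 200=17  201=29  202=6
Waiting times: 200=6, 201=17, 202=0
Average waiting = (6+17+0) / 3 = 23/3 = 7.67

7.67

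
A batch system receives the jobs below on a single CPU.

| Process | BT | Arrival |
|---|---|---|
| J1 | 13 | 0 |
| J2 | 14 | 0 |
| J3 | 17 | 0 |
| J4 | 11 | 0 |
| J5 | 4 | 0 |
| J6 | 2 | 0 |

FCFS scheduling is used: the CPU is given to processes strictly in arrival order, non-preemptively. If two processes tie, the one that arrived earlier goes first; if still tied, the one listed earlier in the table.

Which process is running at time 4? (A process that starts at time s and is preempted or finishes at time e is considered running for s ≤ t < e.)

J1

Timeline: | J1 0-13 | J2 13-27 | J3 27-44 | J4 44-55 | J5 55-59 | J6 59-61 |
Completion: J1=13  J2=27  J3=44  J4=55  J5=59  J6=61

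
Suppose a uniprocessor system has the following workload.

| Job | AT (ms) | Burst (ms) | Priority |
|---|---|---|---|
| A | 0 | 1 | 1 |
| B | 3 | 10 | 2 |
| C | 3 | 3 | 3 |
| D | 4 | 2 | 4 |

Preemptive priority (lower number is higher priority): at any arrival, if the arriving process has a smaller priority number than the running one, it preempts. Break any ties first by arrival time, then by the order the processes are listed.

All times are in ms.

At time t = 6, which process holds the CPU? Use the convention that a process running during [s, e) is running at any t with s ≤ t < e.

B

Schedule: | A 0-1 | idle 1-3 | B 3-13 | C 13-16 | D 16-18 |
Completion: A=1  B=13  C=16  D=18
Turnaround (C−A): A=1  B=10  C=13  D=14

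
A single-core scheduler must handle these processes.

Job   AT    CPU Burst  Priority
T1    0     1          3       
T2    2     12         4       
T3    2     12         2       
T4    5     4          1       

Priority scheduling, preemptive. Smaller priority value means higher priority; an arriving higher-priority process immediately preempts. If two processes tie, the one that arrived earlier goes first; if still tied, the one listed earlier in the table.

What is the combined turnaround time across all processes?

49

Schedule: | T1 0-1 | idle 1-2 | T3 2-5 | T4 5-9 | T3 9-18 | T2 18-30 |
Completion: T1=1  T2=30  T3=18  T4=9
Turnaround (C−A): T1=1  T2=28  T3=16  T4=4
Turnaround = completion − arrival: T1=1, T2=28, T3=16, T4=4
Total turnaround = 1 + 28 + 16 + 4 = 49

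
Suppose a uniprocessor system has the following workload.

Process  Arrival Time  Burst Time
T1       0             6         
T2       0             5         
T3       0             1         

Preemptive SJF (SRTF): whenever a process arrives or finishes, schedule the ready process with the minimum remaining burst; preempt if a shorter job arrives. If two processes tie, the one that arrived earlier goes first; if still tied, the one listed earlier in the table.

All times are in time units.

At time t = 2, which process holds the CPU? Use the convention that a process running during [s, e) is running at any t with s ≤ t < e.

Schedule: | T3 0-1 | T2 1-6 | T1 6-12 |
Completion: T1=12  T2=6  T3=1
Turnaround (C−A): T1=12  T2=6  T3=1

T2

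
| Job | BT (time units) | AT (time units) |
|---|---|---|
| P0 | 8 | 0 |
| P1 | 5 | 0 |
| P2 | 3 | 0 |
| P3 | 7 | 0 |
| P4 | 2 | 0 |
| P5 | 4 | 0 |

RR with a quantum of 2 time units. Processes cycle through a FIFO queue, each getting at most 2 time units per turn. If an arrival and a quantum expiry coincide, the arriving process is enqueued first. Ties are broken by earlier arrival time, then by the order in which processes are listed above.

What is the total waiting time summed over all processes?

100

Timeline: | P0 0-2 | P1 2-4 | P2 4-6 | P3 6-8 | P4 8-10 | P5 10-12 | P0 12-14 | P1 14-16 | P2 16-17 | P3 17-19 | P5 19-21 | P0 21-23 | P1 23-24 | P3 24-26 | P0 26-28 | P3 28-29 |
Completion: P0=28  P1=24  P2=17  P3=29  P4=10  P5=21
Waiting = turnaround − burst: P0=20, P1=19, P2=14, P3=22, P4=8, P5=17
Total waiting = 20 + 19 + 14 + 22 + 8 + 17 = 100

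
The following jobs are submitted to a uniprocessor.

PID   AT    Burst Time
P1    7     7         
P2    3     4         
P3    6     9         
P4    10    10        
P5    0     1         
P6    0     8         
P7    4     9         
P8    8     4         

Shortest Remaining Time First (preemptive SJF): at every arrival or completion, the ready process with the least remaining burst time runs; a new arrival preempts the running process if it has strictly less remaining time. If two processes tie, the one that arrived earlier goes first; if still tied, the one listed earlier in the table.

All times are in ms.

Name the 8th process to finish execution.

P4

Gantt: | P5 0-1 | P6 1-3 | P2 3-7 | P6 7-8 | P8 8-12 | P6 12-17 | P1 17-24 | P7 24-33 | P3 33-42 | P4 42-52 |
Completion: P1=24  P2=7  P3=42  P4=52  P5=1  P6=17  P7=33  P8=12
Finish order: P5 → P2 → P8 → P6 → P1 → P7 → P3 → P4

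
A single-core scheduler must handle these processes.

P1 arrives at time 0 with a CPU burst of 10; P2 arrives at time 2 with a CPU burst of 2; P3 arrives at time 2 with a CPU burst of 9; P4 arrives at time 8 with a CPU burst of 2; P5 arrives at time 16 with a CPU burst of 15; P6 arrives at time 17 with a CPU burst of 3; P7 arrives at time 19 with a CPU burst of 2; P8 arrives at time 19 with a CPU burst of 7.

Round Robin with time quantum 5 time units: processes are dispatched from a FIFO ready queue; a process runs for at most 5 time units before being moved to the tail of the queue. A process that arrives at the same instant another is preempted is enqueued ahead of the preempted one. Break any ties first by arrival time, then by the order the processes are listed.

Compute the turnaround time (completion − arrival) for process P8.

Timeline: | P1 0-5 | P2 5-7 | P3 7-12 | P1 12-17 | P4 17-19 | P3 19-23 | P5 23-28 | P6 28-31 | P7 31-33 | P8 33-38 | P5 38-43 | P8 43-45 | P5 45-50 |
Completion: P1=17  P2=7  P3=23  P4=19  P5=50  P6=31  P7=33  P8=45
Turnaround(P8) = completion − arrival = 45 − 19 = 26

26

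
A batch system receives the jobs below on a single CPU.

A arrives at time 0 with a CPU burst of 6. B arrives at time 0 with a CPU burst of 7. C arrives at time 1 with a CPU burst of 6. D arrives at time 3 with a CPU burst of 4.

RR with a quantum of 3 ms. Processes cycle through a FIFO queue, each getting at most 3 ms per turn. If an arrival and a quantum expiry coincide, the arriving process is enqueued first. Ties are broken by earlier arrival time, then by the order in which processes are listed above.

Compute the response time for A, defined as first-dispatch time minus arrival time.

0

Timeline: | A 0-3 | B 3-6 | C 6-9 | D 9-12 | A 12-15 | B 15-18 | C 18-21 | D 21-22 | B 22-23 |
Completion: A=15  B=23  C=21  D=22
Turnaround (C−A): A=15  B=23  C=20  D=19
Response(A) = first start − arrival = 0 − 0 = 0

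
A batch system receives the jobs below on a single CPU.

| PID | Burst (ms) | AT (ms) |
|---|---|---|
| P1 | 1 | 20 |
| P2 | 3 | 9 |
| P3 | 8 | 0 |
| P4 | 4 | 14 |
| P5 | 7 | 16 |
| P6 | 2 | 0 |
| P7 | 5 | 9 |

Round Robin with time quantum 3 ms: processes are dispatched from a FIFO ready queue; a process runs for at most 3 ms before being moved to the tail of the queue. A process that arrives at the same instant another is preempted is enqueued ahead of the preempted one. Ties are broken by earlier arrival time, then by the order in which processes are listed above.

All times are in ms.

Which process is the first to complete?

Gantt: | P3 0-3 | P6 3-5 | P3 5-10 | P2 10-13 | P7 13-16 | P4 16-19 | P5 19-22 | P7 22-24 | P4 24-25 | P1 25-26 | P5 26-30 |
Completion: P1=26  P2=13  P3=10  P4=25  P5=30  P6=5  P7=24
Turnaround (C−A): P1=6  P2=4  P3=10  P4=11  P5=14  P6=5  P7=15
Finish order: P6 → P3 → P2 → P7 → P4 → P1 → P5

P6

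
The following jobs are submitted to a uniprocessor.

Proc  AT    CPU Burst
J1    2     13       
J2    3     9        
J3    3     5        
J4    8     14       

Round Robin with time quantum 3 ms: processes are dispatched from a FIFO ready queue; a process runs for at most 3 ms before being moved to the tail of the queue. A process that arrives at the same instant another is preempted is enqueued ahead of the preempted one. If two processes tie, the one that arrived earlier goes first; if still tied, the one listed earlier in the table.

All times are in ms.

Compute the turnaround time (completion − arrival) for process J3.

Timeline: | idle 0-2 | J1 2-5 | J2 5-8 | J3 8-11 | J1 11-14 | J4 14-17 | J2 17-20 | J3 20-22 | J1 22-25 | J4 25-28 | J2 28-31 | J1 31-34 | J4 34-37 | J1 37-38 | J4 38-43 |
Completion: J1=38  J2=31  J3=22  J4=43
Turnaround (C−A): J1=36  J2=28  J3=19  J4=35
Turnaround(J3) = completion − arrival = 22 − 3 = 19

19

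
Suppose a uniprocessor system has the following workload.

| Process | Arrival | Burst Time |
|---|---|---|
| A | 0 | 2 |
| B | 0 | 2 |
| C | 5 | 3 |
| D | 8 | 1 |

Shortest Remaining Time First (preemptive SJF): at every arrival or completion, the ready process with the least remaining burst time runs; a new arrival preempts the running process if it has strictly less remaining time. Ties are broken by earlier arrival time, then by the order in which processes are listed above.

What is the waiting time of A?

0

Timeline: | A 0-2 | B 2-4 | idle 4-5 | C 5-8 | D 8-9 |
Completion: A=2  B=4  C=8  D=9
Turnaround (C−A): A=2  B=4  C=3  D=1
Waiting(A) = turnaround − burst = 2 − 2 = 0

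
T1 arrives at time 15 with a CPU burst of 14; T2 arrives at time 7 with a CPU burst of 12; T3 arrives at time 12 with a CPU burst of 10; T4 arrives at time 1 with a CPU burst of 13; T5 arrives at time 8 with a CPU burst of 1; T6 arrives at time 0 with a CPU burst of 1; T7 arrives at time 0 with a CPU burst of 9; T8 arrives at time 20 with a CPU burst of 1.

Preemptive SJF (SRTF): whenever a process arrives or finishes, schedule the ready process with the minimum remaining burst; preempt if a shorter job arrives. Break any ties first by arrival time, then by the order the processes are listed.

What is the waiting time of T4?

Timeline: | T6 0-1 | T7 1-8 | T5 8-9 | T7 9-11 | T2 11-12 | T3 12-20 | T8 20-21 | T3 21-23 | T2 23-34 | T4 34-47 | T1 47-61 |
Completion: T1=61  T2=34  T3=23  T4=47  T5=9  T6=1  T7=11  T8=21
Waiting(T4) = turnaround − burst = 46 − 13 = 33

33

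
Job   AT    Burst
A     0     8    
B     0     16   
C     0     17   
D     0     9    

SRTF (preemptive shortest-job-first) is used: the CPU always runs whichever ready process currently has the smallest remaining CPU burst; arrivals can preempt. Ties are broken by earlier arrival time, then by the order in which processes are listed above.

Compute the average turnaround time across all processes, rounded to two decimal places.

27.00

Schedule: | A 0-8 | D 8-17 | B 17-33 | C 33-50 |
Completion: A=8  B=33  C=50  D=17
Turnaround (C−A): A=8  B=33  C=50  D=17
Turnaround times: A=8, B=33, C=50, D=17
Average turnaround = (8+33+50+17) / 4 = 108/4 = 27.00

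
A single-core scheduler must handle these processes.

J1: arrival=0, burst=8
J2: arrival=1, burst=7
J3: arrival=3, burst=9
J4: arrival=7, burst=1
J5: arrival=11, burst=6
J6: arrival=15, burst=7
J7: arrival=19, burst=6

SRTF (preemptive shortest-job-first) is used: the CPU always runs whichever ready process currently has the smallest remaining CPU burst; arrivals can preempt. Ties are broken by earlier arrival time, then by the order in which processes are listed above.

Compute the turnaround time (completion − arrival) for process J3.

41

Timeline: | J1 0-8 | J4 8-9 | J2 9-16 | J5 16-22 | J7 22-28 | J6 28-35 | J3 35-44 |
Completion: J1=8  J2=16  J3=44  J4=9  J5=22  J6=35  J7=28
Turnaround (C−A): J1=8  J2=15  J3=41  J4=2  J5=11  J6=20  J7=9
Turnaround(J3) = completion − arrival = 44 − 3 = 41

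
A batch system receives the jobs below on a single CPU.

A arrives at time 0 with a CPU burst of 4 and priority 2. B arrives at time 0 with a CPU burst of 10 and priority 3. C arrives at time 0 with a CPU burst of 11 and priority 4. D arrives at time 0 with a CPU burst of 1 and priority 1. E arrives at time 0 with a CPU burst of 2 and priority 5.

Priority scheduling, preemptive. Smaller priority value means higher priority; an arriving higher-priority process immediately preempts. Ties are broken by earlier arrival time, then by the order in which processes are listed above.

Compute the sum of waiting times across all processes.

Gantt: | D 0-1 | A 1-5 | B 5-15 | C 15-26 | E 26-28 |
Completion: A=5  B=15  C=26  D=1  E=28
Turnaround (C−A): A=5  B=15  C=26  D=1  E=28
Waiting = turnaround − burst: A=1, B=5, C=15, D=0, E=26
Total waiting = 1 + 5 + 15 + 0 + 26 = 47

47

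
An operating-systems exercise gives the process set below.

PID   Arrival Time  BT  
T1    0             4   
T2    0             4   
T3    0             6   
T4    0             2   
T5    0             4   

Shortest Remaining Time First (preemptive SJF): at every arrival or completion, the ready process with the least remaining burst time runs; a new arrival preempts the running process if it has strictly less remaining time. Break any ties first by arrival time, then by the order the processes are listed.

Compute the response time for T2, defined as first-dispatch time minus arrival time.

Timeline: | T4 0-2 | T1 2-6 | T2 6-10 | T5 10-14 | T3 14-20 |
Completion: T1=6  T2=10  T3=20  T4=2  T5=14
Turnaround (C−A): T1=6  T2=10  T3=20  T4=2  T5=14
Response(T2) = first start − arrival = 6 − 0 = 6

6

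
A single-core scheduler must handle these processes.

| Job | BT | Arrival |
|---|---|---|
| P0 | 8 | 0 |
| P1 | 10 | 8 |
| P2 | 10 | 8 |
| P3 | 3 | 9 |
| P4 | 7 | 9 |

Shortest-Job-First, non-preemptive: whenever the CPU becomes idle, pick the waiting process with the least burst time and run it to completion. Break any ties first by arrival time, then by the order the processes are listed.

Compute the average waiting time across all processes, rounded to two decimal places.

Timeline: | P0 0-8 | P1 8-18 | P3 18-21 | P4 21-28 | P2 28-38 |
Completion: P0=8  P1=18  P2=38  P3=21  P4=28
Turnaround (C−A): P0=8  P1=10  P2=30  P3=12  P4=19
Waiting times: P0=0, P1=0, P2=20, P3=9, P4=12
Average waiting = (0+0+20+9+12) / 5 = 41/5 = 8.20

8.20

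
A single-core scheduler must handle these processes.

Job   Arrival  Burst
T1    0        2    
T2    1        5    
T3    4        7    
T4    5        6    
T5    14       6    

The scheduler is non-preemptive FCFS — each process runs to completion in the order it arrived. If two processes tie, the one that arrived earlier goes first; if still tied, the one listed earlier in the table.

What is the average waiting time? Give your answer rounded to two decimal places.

Gantt: | T1 0-2 | T2 2-7 | T3 7-14 | T4 14-20 | T5 20-26 |
Completion: T1=2  T2=7  T3=14  T4=20  T5=26
Turnaround (C−A): T1=2  T2=6  T3=10  T4=15  T5=12
Waiting times: T1=0, T2=1, T3=3, T4=9, T5=6
Average waiting = (0+1+3+9+6) / 5 = 19/5 = 3.80

3.80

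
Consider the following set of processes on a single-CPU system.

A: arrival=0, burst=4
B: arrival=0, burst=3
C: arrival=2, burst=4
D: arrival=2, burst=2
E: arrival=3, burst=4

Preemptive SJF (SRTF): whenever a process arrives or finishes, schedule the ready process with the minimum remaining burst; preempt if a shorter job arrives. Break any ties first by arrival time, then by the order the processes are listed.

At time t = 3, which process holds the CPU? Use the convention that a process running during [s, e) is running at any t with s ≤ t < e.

Timeline: | B 0-3 | D 3-5 | A 5-9 | C 9-13 | E 13-17 |
Completion: A=9  B=3  C=13  D=5  E=17
Turnaround (C−A): A=9  B=3  C=11  D=3  E=14

D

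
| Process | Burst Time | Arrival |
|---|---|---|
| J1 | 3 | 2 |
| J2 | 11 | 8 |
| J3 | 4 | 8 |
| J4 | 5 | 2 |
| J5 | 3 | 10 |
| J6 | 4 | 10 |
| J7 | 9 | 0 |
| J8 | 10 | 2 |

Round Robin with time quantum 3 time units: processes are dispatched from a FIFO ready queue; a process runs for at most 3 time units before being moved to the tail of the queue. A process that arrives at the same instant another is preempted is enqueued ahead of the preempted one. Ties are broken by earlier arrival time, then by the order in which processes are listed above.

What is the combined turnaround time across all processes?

223

Gantt: | J7 0-3 | J1 3-6 | J4 6-9 | J8 9-12 | J7 12-15 | J2 15-18 | J3 18-21 | J4 21-23 | J5 23-26 | J6 26-29 | J8 29-32 | J7 32-35 | J2 35-38 | J3 38-39 | J6 39-40 | J8 40-43 | J2 43-46 | J8 46-47 | J2 47-49 |
Completion: J1=6  J2=49  J3=39  J4=23  J5=26  J6=40  J7=35  J8=47
Turnaround (C−A): J1=4  J2=41  J3=31  J4=21  J5=16  J6=30  J7=35  J8=45
Turnaround = completion − arrival: J1=4, J2=41, J3=31, J4=21, J5=16, J6=30, J7=35, J8=45
Total turnaround = 4 + 41 + 31 + 21 + 16 + 30 + 35 + 45 = 223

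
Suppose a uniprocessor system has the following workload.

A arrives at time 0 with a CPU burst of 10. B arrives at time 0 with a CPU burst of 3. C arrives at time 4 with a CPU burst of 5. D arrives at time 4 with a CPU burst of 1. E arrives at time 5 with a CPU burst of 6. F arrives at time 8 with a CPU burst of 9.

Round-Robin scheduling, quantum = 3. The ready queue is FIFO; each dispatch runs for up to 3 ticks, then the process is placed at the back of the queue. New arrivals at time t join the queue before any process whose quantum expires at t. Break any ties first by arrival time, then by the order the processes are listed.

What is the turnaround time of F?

26

Schedule: | A 0-3 | B 3-6 | A 6-9 | C 9-12 | D 12-13 | E 13-16 | F 16-19 | A 19-22 | C 22-24 | E 24-27 | F 27-30 | A 30-31 | F 31-34 |
Completion: A=31  B=6  C=24  D=13  E=27  F=34
Turnaround(F) = completion − arrival = 34 − 8 = 26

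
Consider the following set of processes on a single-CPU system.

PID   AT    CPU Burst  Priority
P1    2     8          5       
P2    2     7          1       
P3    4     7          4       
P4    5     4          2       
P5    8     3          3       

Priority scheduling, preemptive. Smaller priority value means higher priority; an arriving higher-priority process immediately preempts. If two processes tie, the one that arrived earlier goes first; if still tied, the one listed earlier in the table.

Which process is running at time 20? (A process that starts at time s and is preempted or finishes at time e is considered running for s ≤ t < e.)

P3

Schedule: | idle 0-2 | P2 2-9 | P4 9-13 | P5 13-16 | P3 16-23 | P1 23-31 |
Completion: P1=31  P2=9  P3=23  P4=13  P5=16
Turnaround (C−A): P1=29  P2=7  P3=19  P4=8  P5=8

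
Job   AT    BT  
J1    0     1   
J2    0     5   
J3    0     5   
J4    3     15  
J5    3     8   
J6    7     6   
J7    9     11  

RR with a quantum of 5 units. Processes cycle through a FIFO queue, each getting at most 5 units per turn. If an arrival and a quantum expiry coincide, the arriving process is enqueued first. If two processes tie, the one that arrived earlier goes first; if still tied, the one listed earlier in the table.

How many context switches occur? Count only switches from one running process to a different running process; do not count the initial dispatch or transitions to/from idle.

Schedule: | J1 0-1 | J2 1-6 | J3 6-11 | J4 11-16 | J5 16-21 | J6 21-26 | J7 26-31 | J4 31-36 | J5 36-39 | J6 39-40 | J7 40-45 | J4 45-50 | J7 50-51 |
Completion: J1=1  J2=6  J3=11  J4=50  J5=39  J6=40  J7=51

12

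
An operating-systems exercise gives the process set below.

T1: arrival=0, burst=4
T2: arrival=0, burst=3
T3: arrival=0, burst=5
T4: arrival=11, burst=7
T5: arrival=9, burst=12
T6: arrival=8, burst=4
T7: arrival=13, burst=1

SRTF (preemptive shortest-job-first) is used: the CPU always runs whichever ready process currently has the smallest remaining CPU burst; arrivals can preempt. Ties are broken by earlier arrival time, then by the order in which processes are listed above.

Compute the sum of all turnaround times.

72

Gantt: | T2 0-3 | T1 3-7 | T3 7-12 | T6 12-13 | T7 13-14 | T6 14-17 | T4 17-24 | T5 24-36 |
Completion: T1=7  T2=3  T3=12  T4=24  T5=36  T6=17  T7=14
Turnaround = completion − arrival: T1=7, T2=3, T3=12, T4=13, T5=27, T6=9, T7=1
Total turnaround = 7 + 3 + 12 + 13 + 27 + 9 + 1 = 72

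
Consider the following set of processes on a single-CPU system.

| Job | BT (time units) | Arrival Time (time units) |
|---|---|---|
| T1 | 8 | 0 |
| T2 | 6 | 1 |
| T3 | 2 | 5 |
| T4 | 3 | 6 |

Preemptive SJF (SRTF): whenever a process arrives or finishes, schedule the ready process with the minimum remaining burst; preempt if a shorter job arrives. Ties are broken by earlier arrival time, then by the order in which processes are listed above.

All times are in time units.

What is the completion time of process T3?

9

Timeline: | T1 0-1 | T2 1-7 | T3 7-9 | T4 9-12 | T1 12-19 |
Completion: T1=19  T2=7  T3=9  T4=12
Turnaround (C−A): T1=19  T2=6  T3=4  T4=6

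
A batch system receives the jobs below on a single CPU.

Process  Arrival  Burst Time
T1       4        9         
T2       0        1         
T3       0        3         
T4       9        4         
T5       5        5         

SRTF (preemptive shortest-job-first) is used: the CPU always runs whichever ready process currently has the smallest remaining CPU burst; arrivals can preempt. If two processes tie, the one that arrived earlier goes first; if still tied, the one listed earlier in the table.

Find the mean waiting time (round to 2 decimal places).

Schedule: | T2 0-1 | T3 1-4 | T1 4-5 | T5 5-10 | T4 10-14 | T1 14-22 |
Completion: T1=22  T2=1  T3=4  T4=14  T5=10
Turnaround (C−A): T1=18  T2=1  T3=4  T4=5  T5=5
Waiting times: T1=9, T2=0, T3=1, T4=1, T5=0
Average waiting = (9+0+1+1+0) / 5 = 11/5 = 2.20

2.20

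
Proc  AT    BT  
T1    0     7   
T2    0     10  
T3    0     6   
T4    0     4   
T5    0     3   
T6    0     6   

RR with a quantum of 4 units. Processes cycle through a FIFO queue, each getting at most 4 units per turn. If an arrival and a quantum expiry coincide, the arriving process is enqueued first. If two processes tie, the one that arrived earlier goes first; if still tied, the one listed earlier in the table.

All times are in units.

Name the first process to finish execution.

T4

Gantt: | T1 0-4 | T2 4-8 | T3 8-12 | T4 12-16 | T5 16-19 | T6 19-23 | T1 23-26 | T2 26-30 | T3 30-32 | T6 32-34 | T2 34-36 |
Completion: T1=26  T2=36  T3=32  T4=16  T5=19  T6=34
Turnaround (C−A): T1=26  T2=36  T3=32  T4=16  T5=19  T6=34
Finish order: T4 → T5 → T1 → T3 → T6 → T2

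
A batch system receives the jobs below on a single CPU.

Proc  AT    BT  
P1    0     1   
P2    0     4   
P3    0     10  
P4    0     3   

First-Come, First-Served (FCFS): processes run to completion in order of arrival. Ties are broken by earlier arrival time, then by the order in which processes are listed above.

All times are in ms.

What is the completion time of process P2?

5

Gantt: | P1 0-1 | P2 1-5 | P3 5-15 | P4 15-18 |
Completion: P1=1  P2=5  P3=15  P4=18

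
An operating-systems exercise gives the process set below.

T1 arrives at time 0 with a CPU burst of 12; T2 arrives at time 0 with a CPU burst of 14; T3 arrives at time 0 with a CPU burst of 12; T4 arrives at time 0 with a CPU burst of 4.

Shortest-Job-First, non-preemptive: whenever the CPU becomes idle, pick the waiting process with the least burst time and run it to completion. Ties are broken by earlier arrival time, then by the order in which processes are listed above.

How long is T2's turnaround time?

Timeline: | T4 0-4 | T1 4-16 | T3 16-28 | T2 28-42 |
Completion: T1=16  T2=42  T3=28  T4=4
Turnaround (C−A): T1=16  T2=42  T3=28  T4=4
Turnaround(T2) = completion − arrival = 42 − 0 = 42

42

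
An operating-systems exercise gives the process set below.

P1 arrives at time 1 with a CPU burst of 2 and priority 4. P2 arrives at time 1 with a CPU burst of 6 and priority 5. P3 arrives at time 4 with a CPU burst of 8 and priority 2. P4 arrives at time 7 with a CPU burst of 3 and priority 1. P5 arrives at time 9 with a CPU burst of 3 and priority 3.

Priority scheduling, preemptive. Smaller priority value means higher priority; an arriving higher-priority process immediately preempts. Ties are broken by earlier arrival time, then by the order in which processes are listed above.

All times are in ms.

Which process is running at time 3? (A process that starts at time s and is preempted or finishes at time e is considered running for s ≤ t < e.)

Timeline: | idle 0-1 | P1 1-3 | P2 3-4 | P3 4-7 | P4 7-10 | P3 10-15 | P5 15-18 | P2 18-23 |
Completion: P1=3  P2=23  P3=15  P4=10  P5=18
Turnaround (C−A): P1=2  P2=22  P3=11  P4=3  P5=9

P2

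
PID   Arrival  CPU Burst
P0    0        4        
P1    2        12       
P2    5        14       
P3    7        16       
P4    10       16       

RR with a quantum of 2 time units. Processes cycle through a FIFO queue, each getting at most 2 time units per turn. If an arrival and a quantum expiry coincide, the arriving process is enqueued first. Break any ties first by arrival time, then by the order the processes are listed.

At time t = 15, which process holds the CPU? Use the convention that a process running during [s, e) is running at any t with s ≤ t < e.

P4

Schedule: | P0 0-2 | P1 2-4 | P0 4-6 | P1 6-8 | P2 8-10 | P3 10-12 | P1 12-14 | P4 14-16 | P2 16-18 | P3 18-20 | P1 20-22 | P4 22-24 | P2 24-26 | P3 26-28 | P1 28-30 | P4 30-32 | P2 32-34 | P3 34-36 | P1 36-38 | P4 38-40 | P2 40-42 | P3 42-44 | P4 44-46 | P2 46-48 | P3 48-50 | P4 50-52 | P2 52-54 | P3 54-56 | P4 56-58 | P3 58-60 | P4 60-62 |
Completion: P0=6  P1=38  P2=54  P3=60  P4=62
Turnaround (C−A): P0=6  P1=36  P2=49  P3=53  P4=52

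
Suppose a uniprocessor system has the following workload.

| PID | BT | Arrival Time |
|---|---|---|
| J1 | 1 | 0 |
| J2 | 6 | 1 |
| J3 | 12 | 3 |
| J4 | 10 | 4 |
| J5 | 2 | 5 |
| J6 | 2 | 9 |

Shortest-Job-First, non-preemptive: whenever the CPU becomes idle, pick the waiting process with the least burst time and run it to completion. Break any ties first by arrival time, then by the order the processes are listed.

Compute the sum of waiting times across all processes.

Timeline: | J1 0-1 | J2 1-7 | J5 7-9 | J6 9-11 | J4 11-21 | J3 21-33 |
Completion: J1=1  J2=7  J3=33  J4=21  J5=9  J6=11
Waiting = turnaround − burst: J1=0, J2=0, J3=18, J4=7, J5=2, J6=0
Total waiting = 0 + 0 + 18 + 7 + 2 + 0 = 27

27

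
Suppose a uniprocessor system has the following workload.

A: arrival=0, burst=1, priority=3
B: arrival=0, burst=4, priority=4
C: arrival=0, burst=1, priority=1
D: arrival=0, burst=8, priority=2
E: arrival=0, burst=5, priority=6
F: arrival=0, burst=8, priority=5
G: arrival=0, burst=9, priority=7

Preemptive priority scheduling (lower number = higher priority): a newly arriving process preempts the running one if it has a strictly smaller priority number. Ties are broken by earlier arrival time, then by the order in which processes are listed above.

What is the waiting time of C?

0

Timeline: | C 0-1 | D 1-9 | A 9-10 | B 10-14 | F 14-22 | E 22-27 | G 27-36 |
Completion: A=10  B=14  C=1  D=9  E=27  F=22  G=36
Waiting(C) = turnaround − burst = 1 − 1 = 0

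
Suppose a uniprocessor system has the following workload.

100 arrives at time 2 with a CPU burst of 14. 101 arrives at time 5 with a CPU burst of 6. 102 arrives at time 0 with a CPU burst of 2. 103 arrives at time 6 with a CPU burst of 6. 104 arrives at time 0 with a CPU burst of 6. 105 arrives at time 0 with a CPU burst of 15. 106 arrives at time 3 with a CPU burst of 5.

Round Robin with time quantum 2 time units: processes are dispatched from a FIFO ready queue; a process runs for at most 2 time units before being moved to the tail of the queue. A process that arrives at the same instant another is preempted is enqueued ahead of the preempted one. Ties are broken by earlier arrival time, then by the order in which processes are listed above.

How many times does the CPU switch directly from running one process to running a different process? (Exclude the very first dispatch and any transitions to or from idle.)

27

Schedule: | 102 0-2 | 104 2-4 | 105 4-6 | 100 6-8 | 106 8-10 | 104 10-12 | 101 12-14 | 103 14-16 | 105 16-18 | 100 18-20 | 106 20-22 | 104 22-24 | 101 24-26 | 103 26-28 | 105 28-30 | 100 30-32 | 106 32-33 | 101 33-35 | 103 35-37 | 105 37-39 | 100 39-41 | 105 41-43 | 100 43-45 | 105 45-47 | 100 47-49 | 105 49-51 | 100 51-53 | 105 53-54 |
Completion: 100=53  101=35  102=2  103=37  104=24  105=54  106=33
Turnaround (C−A): 100=51  101=30  102=2  103=31  104=24  105=54  106=30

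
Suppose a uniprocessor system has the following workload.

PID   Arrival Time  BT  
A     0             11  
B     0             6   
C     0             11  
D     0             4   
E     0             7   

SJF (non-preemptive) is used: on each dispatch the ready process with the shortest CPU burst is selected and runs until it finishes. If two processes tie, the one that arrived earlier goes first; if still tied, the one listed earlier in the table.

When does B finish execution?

10

Timeline: | D 0-4 | B 4-10 | E 10-17 | A 17-28 | C 28-39 |
Completion: A=28  B=10  C=39  D=4  E=17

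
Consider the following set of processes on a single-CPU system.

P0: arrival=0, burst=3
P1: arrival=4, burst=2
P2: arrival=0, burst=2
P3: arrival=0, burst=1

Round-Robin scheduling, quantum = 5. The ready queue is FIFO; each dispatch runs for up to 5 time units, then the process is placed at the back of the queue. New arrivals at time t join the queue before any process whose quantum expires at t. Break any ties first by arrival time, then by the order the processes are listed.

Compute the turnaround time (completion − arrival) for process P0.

3

Schedule: | P0 0-3 | P2 3-5 | P3 5-6 | P1 6-8 |
Completion: P0=3  P1=8  P2=5  P3=6
Turnaround (C−A): P0=3  P1=4  P2=5  P3=6
Turnaround(P0) = completion − arrival = 3 − 0 = 3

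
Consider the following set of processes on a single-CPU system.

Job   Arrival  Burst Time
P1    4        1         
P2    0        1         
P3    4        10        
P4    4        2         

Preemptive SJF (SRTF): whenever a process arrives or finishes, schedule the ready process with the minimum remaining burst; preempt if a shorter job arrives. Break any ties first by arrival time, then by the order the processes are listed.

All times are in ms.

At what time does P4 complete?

7

Gantt: | P2 0-1 | idle 1-4 | P1 4-5 | P4 5-7 | P3 7-17 |
Completion: P1=5  P2=1  P3=17  P4=7
Turnaround (C−A): P1=1  P2=1  P3=13  P4=3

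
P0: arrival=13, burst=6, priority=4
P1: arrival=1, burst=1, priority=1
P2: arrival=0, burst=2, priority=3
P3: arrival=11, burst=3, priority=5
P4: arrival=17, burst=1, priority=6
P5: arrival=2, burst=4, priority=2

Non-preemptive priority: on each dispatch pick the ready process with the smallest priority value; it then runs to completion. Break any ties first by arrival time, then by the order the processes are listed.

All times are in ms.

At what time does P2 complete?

2

Schedule: | P2 0-2 | P1 2-3 | P5 3-7 | idle 7-11 | P3 11-14 | P0 14-20 | P4 20-21 |
Completion: P0=20  P1=3  P2=2  P3=14  P4=21  P5=7
Turnaround (C−A): P0=7  P1=2  P2=2  P3=3  P4=4  P5=5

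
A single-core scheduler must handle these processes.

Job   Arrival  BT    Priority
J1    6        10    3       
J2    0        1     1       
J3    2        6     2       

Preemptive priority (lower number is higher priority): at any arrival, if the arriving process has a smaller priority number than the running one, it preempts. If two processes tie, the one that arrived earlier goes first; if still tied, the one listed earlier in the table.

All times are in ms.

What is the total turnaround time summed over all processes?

Gantt: | J2 0-1 | idle 1-2 | J3 2-8 | J1 8-18 |
Completion: J1=18  J2=1  J3=8
Turnaround = completion − arrival: J1=12, J2=1, J3=6
Total turnaround = 12 + 1 + 6 = 19

19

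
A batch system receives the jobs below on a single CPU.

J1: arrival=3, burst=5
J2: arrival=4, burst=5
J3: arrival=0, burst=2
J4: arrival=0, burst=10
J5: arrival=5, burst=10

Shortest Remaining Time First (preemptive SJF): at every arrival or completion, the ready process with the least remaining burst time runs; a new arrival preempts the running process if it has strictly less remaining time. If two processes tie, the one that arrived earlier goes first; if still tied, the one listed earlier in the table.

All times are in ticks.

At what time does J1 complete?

Schedule: | J3 0-2 | J4 2-3 | J1 3-8 | J2 8-13 | J4 13-22 | J5 22-32 |
Completion: J1=8  J2=13  J3=2  J4=22  J5=32
Turnaround (C−A): J1=5  J2=9  J3=2  J4=22  J5=27

8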